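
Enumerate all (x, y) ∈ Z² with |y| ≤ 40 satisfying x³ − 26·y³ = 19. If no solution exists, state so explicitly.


The equation is x³ - 26y³ = 19. For fixed y, x³ = 26·y³ + 19, so a solution requires the RHS to be a perfect cube.
Strategy: iterate y from -40 to 40, compute RHS = 26·y³ + 19, and check whether it is a (positive or negative) perfect cube.
Check small values of y:
  y = 0: RHS = 19 is not a perfect cube.
  y = 1: RHS = 45 is not a perfect cube.
  y = -1: RHS = -7 is not a perfect cube.
  y = 2: RHS = 227 is not a perfect cube.
  y = -2: RHS = -189 is not a perfect cube.
  y = 3: RHS = 721 is not a perfect cube.
  y = -3: RHS = -683 is not a perfect cube.
Continuing the search up to |y| = 40 finds no solutions either.
No (x, y) in the scanned range satisfies the equation.

No integer solutions with |y| ≤ 40.


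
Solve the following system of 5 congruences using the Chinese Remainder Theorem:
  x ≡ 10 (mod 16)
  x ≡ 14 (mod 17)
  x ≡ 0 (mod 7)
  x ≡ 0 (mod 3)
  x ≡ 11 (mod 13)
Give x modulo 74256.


Product of moduli M = 16 · 17 · 7 · 3 · 13 = 74256.
Merge one congruence at a time:
  Start: x ≡ 10 (mod 16).
  Combine with x ≡ 14 (mod 17); new modulus lcm = 272.
    Write x = 10 + 16·t and substitute into x ≡ 14 (mod 17): 16·t ≡ 14 − 10 = 4 (mod 17).
    The inverse of 16 mod 17 is 16 (since 16·16 = 256 = 15·17 + 1), so t ≡ 16·4 = 64 ≡ 13 (mod 17).
    Then x = 10 + 16·13 = 218, valid modulo lcm(16, 17) = 272: x ≡ 218 (mod 272).
  Combine with x ≡ 0 (mod 7); new modulus lcm = 1904.
    Write x = 218 + 272·t and substitute into x ≡ 0 (mod 7): 272·t ≡ 0 − 218 = -218 (mod 7).
    Reduce coefficients mod 7: 6·t ≡ 6 (mod 7).
    The inverse of 6 mod 7 is 6 (since 6·6 = 36 = 5·7 + 1), so t ≡ 6·6 = 36 ≡ 1 (mod 7).
    Then x = 218 + 272·1 = 490, valid modulo lcm(272, 7) = 1904: x ≡ 490 (mod 1904).
  Combine with x ≡ 0 (mod 3); new modulus lcm = 5712.
    Write x = 490 + 1904·t and substitute into x ≡ 0 (mod 3): 1904·t ≡ 0 − 490 = -490 (mod 3).
    Reduce coefficients mod 3: 2·t ≡ 2 (mod 3).
    The inverse of 2 mod 3 is 2 (since 2·2 = 4 = 1·3 + 1), so t ≡ 2·2 = 4 ≡ 1 (mod 3).
    Then x = 490 + 1904·1 = 2394, valid modulo lcm(1904, 3) = 5712: x ≡ 2394 (mod 5712).
  Combine with x ≡ 11 (mod 13); new modulus lcm = 74256.
    Write x = 2394 + 5712·t and substitute into x ≡ 11 (mod 13): 5712·t ≡ 11 − 2394 = -2383 (mod 13).
    Reduce coefficients mod 13: 5·t ≡ 9 (mod 13).
    The inverse of 5 mod 13 is 8 (since 5·8 = 40 = 3·13 + 1), so t ≡ 8·9 = 72 ≡ 7 (mod 13).
    Then x = 2394 + 5712·7 = 42378, valid modulo lcm(5712, 13) = 74256: x ≡ 42378 (mod 74256).
Verify against each original: 42378 mod 16 = 10, 42378 mod 17 = 14, 42378 mod 7 = 0, 42378 mod 3 = 0, 42378 mod 13 = 11.

x ≡ 42378 (mod 74256).


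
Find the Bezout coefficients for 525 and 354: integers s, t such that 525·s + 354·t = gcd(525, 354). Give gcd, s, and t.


Euclidean algorithm on (525, 354) — divide until remainder is 0:
  525 = 1 · 354 + 171
  354 = 2 · 171 + 12
  171 = 14 · 12 + 3
  12 = 4 · 3 + 0
gcd(525, 354) = 3.
Track Bezout coefficients alongside the remainders: start with r₀ = 525 = a·1 + b·0 (s = 1, t = 0) and r₁ = 354 = a·0 + b·1 (s = 0, t = 1); each new remainder r_{k+1} = r_{k-1} − q_k·r_k inherits s_{k+1} = s_{k-1} − q_k·s_k, t_{k+1} = t_{k-1} − q_k·t_k, so r_k = a·s_k + b·t_k at every step:
  q = 1: r = 171, s = 1 − 1·0 = 1, t = 0 − 1·1 = -1  (check: 525·1 + 354·(-1) = 171)
  q = 2: r = 12, s = 0 − 2·1 = -2, t = 1 − 2·(-1) = 3  (check: 525·(-2) + 354·3 = 12)
  q = 14: r = 3, s = 1 − 14·(-2) = 29, t = -1 − 14·3 = -43  (check: 525·29 + 354·(-43) = 3)
The row with r = 3 (the gcd) gives the Bezout coefficients s = 29, t = -43.
Result: 525 · (29) + 354 · (-43) = 3.

gcd(525, 354) = 3; s = 29, t = -43 (check: 525·29 + 354·(-43) = 3).


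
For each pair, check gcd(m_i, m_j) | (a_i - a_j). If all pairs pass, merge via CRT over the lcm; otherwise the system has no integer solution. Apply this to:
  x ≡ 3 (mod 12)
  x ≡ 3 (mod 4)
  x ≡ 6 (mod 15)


Moduli 12, 4, 15 are not pairwise coprime, so CRT works modulo lcm(m_i) when all pairwise compatibility conditions hold.
Pairwise compatibility: gcd(m_i, m_j) must divide a_i - a_j for every pair.
Merge one congruence at a time:
  Start: x ≡ 3 (mod 12).
  Combine with x ≡ 3 (mod 4): gcd(12, 4) = 4; 3 - 3 = 0, which IS divisible by 4, so compatible.
    Write x = 3 + 12·t and substitute into x ≡ 3 (mod 4): 12·t ≡ 3 − 3 = 0 (mod 4).
    Divide the congruence (and modulus) by g = 4: 3·t ≡ 0 (mod 1).
    Modulo 1 every t works; take t = 0.
    Then x = 3 + 12·0 = 3, valid modulo lcm(12, 4) = 12: x ≡ 3 (mod 12).
  Combine with x ≡ 6 (mod 15): gcd(12, 15) = 3; 6 - 3 = 3, which IS divisible by 3, so compatible.
    Write x = 3 + 12·t and substitute into x ≡ 6 (mod 15): 12·t ≡ 6 − 3 = 3 (mod 15).
    Divide the congruence (and modulus) by g = 3: 4·t ≡ 1 (mod 5).
    The inverse of 4 mod 5 is 4 (since 4·4 = 16 = 3·5 + 1), so t ≡ 4·1 = 4 ≡ 4 (mod 5).
    Then x = 3 + 12·4 = 51, valid modulo lcm(12, 15) = 60: x ≡ 51 (mod 60).
Verify: 51 mod 12 = 3, 51 mod 4 = 3, 51 mod 15 = 6.

x ≡ 51 (mod 60).


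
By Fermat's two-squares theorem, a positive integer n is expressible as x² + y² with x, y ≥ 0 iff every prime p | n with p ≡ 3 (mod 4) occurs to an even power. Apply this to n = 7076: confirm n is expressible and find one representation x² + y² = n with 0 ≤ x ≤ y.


Step 1: Factor n = 7076 = 2^2 · 29 · 61.
Step 2: Check the mod-4 condition on each prime factor: 2 = 2 (special); 29 ≡ 1 (mod 4), exponent 1; 61 ≡ 1 (mod 4), exponent 1.
All primes ≡ 3 (mod 4) appear to even exponent (or don't appear), so by the two-squares theorem n IS expressible as a sum of two squares.
Step 3: Build a representation. Group n = k² · m with k = 2 and m = 29 · 61 = 1769 (a product of primes ≡ 1 (mod 4)); a representation of m scales to one of n via (k·x)² + (k·y)² = k²(x² + y²). Each prime p ≡ 1 (mod 4) is itself a sum of two squares; find a² by testing p − a² for a perfect square:
  29: 29 − 1² = 28, 29 − 2² = 25 = 5² ⇒ 29 = 2² + 5².
  61: 61 − 1² = 60, 61 − 2² = 57, 61 − 3² = 52, 61 − 4² = 45, 61 − 5² = 36 = 6² ⇒ 61 = 5² + 6².
  Combine using the Brahmagupta–Fibonacci identity (a² + b²)(c² + d²) = (ac − bd)² + (ad + bc)² = (ac + bd)² + (ad − bc)²:
  29 · 61 = 1769: from (2² + 5²)(5² + 6²), take (2·5 − 5·6, 2·6 + 5·5) = (10 − 30, 12 + 25) = (-20, 37); dropping signs (only squares matter) gives (20, 37); check 20² + 37² = 400 + 1369 = 1769 ✓.
  Scale by k = 2: (2·20, 2·37) = (40, 74).
Step 4: Order so x ≤ y and verify: 40² + 74² = 1600 + 5476 = 7076 = n. ✓

n = 7076 = 40² + 74² (one valid representation with x ≤ y).


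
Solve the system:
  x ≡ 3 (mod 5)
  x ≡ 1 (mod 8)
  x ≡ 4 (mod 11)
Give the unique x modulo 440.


Moduli 5, 8, 11 are pairwise coprime; by CRT there is a unique solution modulo M = 5 · 8 · 11 = 440.
Solve pairwise, accumulating the modulus:
  Start with x ≡ 3 (mod 5).
  Combine with x ≡ 1 (mod 8): since gcd(5, 8) = 1, we get a unique residue mod 40.
    Write x = 3 + 5·t and substitute into x ≡ 1 (mod 8): 5·t ≡ 1 − 3 = -2 (mod 8).
    Reduce coefficients mod 8: 5·t ≡ 6 (mod 8).
    The inverse of 5 mod 8 is 5 (since 5·5 = 25 = 3·8 + 1), so t ≡ 5·6 = 30 ≡ 6 (mod 8).
    Then x = 3 + 5·6 = 33, valid modulo lcm(5, 8) = 40: x ≡ 33 (mod 40).
  Combine with x ≡ 4 (mod 11): since gcd(40, 11) = 1, we get a unique residue mod 440.
    Write x = 33 + 40·t and substitute into x ≡ 4 (mod 11): 40·t ≡ 4 − 33 = -29 (mod 11).
    Reduce coefficients mod 11: 7·t ≡ 4 (mod 11).
    The inverse of 7 mod 11 is 8 (since 7·8 = 56 = 5·11 + 1), so t ≡ 8·4 = 32 ≡ 10 (mod 11).
    Then x = 33 + 40·10 = 433, valid modulo lcm(40, 11) = 440: x ≡ 433 (mod 440).
Verify: 433 mod 5 = 3 ✓, 433 mod 8 = 1 ✓, 433 mod 11 = 4 ✓.

x ≡ 433 (mod 440).


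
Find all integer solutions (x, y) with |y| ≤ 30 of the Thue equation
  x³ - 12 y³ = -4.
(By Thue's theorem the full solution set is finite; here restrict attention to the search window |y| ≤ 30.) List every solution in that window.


The equation is x³ - 12y³ = -4. For fixed y, x³ = 12·y³ − 4, so a solution requires the RHS to be a perfect cube.
Strategy: iterate y from -30 to 30, compute RHS = 12·y³ − 4, and check whether it is a (positive or negative) perfect cube.
Check small values of y:
  y = 0: RHS = -4 is not a perfect cube.
  y = 1: RHS = 8 = (2)³ ⇒ x = 2 works.
  y = -1: RHS = -16 is not a perfect cube.
  y = 2: RHS = 92 is not a perfect cube.
  y = -2: RHS = -100 is not a perfect cube.
  y = 3: RHS = 320 is not a perfect cube.
  y = -3: RHS = -328 is not a perfect cube.
Continuing the search up to |y| = 30 finds no further solutions beyond those listed.
Collected solutions: (2, 1).

Solutions (with |y| ≤ 30): (2, 1).


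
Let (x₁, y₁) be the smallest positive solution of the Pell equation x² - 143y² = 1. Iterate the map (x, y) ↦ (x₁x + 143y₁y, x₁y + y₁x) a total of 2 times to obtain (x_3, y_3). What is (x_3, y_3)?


Step 1: Find the fundamental solution (x₁, y₁) of x² - 143y² = 1.
  Expand √143 as a continued fraction. a₀ = ⌊√143⌋ = 11; iterate m_{k+1} = d_k·a_k − m_k, d_{k+1} = (143 − m_{k+1}²)/d_k, a_{k+1} = ⌊(a₀ + m_{k+1})/d_{k+1}⌋ (starting m₀ = 0, d₀ = 1), with convergents p_k = a_k·p_{k-1} + p_{k-2}, q_k = a_k·q_{k-1} + q_{k-2} (p₋₁ = 1, q₋₁ = 0):
  k = 0: a₀ = 11; p₀/q₀ = 11/1; p₀² − 143·q₀² = 121 − 143 = -22.
  k = 1: m = 11, d = 22, a = ⌊(11 + 11)/22⌋ = 1; p/q = (1·11 + 1)/(1·1 + 0) = 12/1; p² − 143·q² = 144 − 143 = 1.
  The first convergent with p² − 143·q² = 1 gives the fundamental solution (x₁, y₁) = (12, 1).
Step 2: Apply the recurrence (x_{n+1}, y_{n+1}) = (x₁x_n + 143y₁y_n, x₁y_n + y₁x_n) repeatedly.
  From (x_1, y_1) = (12, 1): x_2 = 12·12 + 143·1·1 = 287; y_2 = 12·1 + 1·12 = 24.
  From (x_2, y_2) = (287, 24): x_3 = 12·287 + 143·1·24 = 6876; y_3 = 12·24 + 1·287 = 575.
Step 3: Verify x_3² - 143·y_3² = 47279376 - 47279375 = 1 (should be 1). ✓

(x_1, y_1) = (12, 1); (x_3, y_3) = (6876, 575).


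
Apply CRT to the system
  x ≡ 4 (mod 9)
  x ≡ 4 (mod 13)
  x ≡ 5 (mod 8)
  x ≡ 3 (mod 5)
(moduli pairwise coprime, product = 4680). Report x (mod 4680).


Product of moduli M = 9 · 13 · 8 · 5 = 4680.
Merge one congruence at a time:
  Start: x ≡ 4 (mod 9).
  Combine with x ≡ 4 (mod 13); new modulus lcm = 117.
    Write x = 4 + 9·t and substitute into x ≡ 4 (mod 13): 9·t ≡ 4 − 4 = 0 (mod 13).
    The inverse of 9 mod 13 is 3 (since 9·3 = 27 = 2·13 + 1), so t ≡ 3·0 = 0 ≡ 0 (mod 13).
    Then x = 4 + 9·0 = 4, valid modulo lcm(9, 13) = 117: x ≡ 4 (mod 117).
  Combine with x ≡ 5 (mod 8); new modulus lcm = 936.
    Write x = 4 + 117·t and substitute into x ≡ 5 (mod 8): 117·t ≡ 5 − 4 = 1 (mod 8).
    Reduce coefficients mod 8: 5·t ≡ 1 (mod 8).
    The inverse of 5 mod 8 is 5 (since 5·5 = 25 = 3·8 + 1), so t ≡ 5·1 = 5 ≡ 5 (mod 8).
    Then x = 4 + 117·5 = 589, valid modulo lcm(117, 8) = 936: x ≡ 589 (mod 936).
  Combine with x ≡ 3 (mod 5); new modulus lcm = 4680.
    Write x = 589 + 936·t and substitute into x ≡ 3 (mod 5): 936·t ≡ 3 − 589 = -586 (mod 5).
    Reduce coefficients mod 5: 1·t ≡ 4 (mod 5).
    So t ≡ 4 (mod 5).
    Then x = 589 + 936·4 = 4333, valid modulo lcm(936, 5) = 4680: x ≡ 4333 (mod 4680).
Verify against each original: 4333 mod 9 = 4, 4333 mod 13 = 4, 4333 mod 8 = 5, 4333 mod 5 = 3.

x ≡ 4333 (mod 4680).


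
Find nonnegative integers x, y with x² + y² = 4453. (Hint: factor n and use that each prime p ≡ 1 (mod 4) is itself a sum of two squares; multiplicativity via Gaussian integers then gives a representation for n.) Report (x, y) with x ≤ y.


Step 1: Factor n = 4453 = 61 · 73.
Step 2: Check the mod-4 condition on each prime factor: 61 ≡ 1 (mod 4), exponent 1; 73 ≡ 1 (mod 4), exponent 1.
All primes ≡ 3 (mod 4) appear to even exponent (or don't appear), so by the two-squares theorem n IS expressible as a sum of two squares.
Step 3: Build a representation. Here n = 61 · 73 is a product of primes ≡ 1 (mod 4). Each prime p ≡ 1 (mod 4) is itself a sum of two squares; find a² by testing p − a² for a perfect square:
  61: 61 − 1² = 60, 61 − 2² = 57, 61 − 3² = 52, 61 − 4² = 45, 61 − 5² = 36 = 6² ⇒ 61 = 5² + 6².
  73: 73 − 1² = 72, 73 − 2² = 69, 73 − 3² = 64 = 8² ⇒ 73 = 3² + 8².
  Combine using the Brahmagupta–Fibonacci identity (a² + b²)(c² + d²) = (ac − bd)² + (ad + bc)² = (ac + bd)² + (ad − bc)²:
  61 · 73 = 4453: from (5² + 6²)(3² + 8²), take (5·3 − 6·8, 5·8 + 6·3) = (15 − 48, 40 + 18) = (-33, 58); dropping signs (only squares matter) gives (33, 58); check 33² + 58² = 1089 + 3364 = 4453 ✓.
Step 4: Order so x ≤ y and verify: 33² + 58² = 1089 + 3364 = 4453 = n. ✓

n = 4453 = 33² + 58² (one valid representation with x ≤ y).


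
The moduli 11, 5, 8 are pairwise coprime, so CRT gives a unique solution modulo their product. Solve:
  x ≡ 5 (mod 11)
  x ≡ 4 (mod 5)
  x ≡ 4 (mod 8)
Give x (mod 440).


Moduli 11, 5, 8 are pairwise coprime; by CRT there is a unique solution modulo M = 11 · 5 · 8 = 440.
Solve pairwise, accumulating the modulus:
  Start with x ≡ 5 (mod 11).
  Combine with x ≡ 4 (mod 5): since gcd(11, 5) = 1, we get a unique residue mod 55.
    Write x = 5 + 11·t and substitute into x ≡ 4 (mod 5): 11·t ≡ 4 − 5 = -1 (mod 5).
    Reduce coefficients mod 5: 1·t ≡ 4 (mod 5).
    So t ≡ 4 (mod 5).
    Then x = 5 + 11·4 = 49, valid modulo lcm(11, 5) = 55: x ≡ 49 (mod 55).
  Combine with x ≡ 4 (mod 8): since gcd(55, 8) = 1, we get a unique residue mod 440.
    Write x = 49 + 55·t and substitute into x ≡ 4 (mod 8): 55·t ≡ 4 − 49 = -45 (mod 8).
    Reduce coefficients mod 8: 7·t ≡ 3 (mod 8).
    The inverse of 7 mod 8 is 7 (since 7·7 = 49 = 6·8 + 1), so t ≡ 7·3 = 21 ≡ 5 (mod 8).
    Then x = 49 + 55·5 = 324, valid modulo lcm(55, 8) = 440: x ≡ 324 (mod 440).
Verify: 324 mod 11 = 5 ✓, 324 mod 5 = 4 ✓, 324 mod 8 = 4 ✓.

x ≡ 324 (mod 440).


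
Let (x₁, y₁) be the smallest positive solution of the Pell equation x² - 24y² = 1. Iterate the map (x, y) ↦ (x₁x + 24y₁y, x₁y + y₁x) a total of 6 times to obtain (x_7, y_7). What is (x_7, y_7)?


Step 1: Find the fundamental solution (x₁, y₁) of x² - 24y² = 1.
  Expand √24 as a continued fraction. a₀ = ⌊√24⌋ = 4; iterate m_{k+1} = d_k·a_k − m_k, d_{k+1} = (24 − m_{k+1}²)/d_k, a_{k+1} = ⌊(a₀ + m_{k+1})/d_{k+1}⌋ (starting m₀ = 0, d₀ = 1), with convergents p_k = a_k·p_{k-1} + p_{k-2}, q_k = a_k·q_{k-1} + q_{k-2} (p₋₁ = 1, q₋₁ = 0):
  k = 0: a₀ = 4; p₀/q₀ = 4/1; p₀² − 24·q₀² = 16 − 24 = -8.
  k = 1: m = 4, d = 8, a = ⌊(4 + 4)/8⌋ = 1; p/q = (1·4 + 1)/(1·1 + 0) = 5/1; p² − 24·q² = 25 − 24 = 1.
  The first convergent with p² − 24·q² = 1 gives the fundamental solution (x₁, y₁) = (5, 1).
Step 2: Apply the recurrence (x_{n+1}, y_{n+1}) = (x₁x_n + 24y₁y_n, x₁y_n + y₁x_n) repeatedly.
  From (x_1, y_1) = (5, 1): x_2 = 5·5 + 24·1·1 = 49; y_2 = 5·1 + 1·5 = 10.
  From (x_2, y_2) = (49, 10): x_3 = 5·49 + 24·1·10 = 485; y_3 = 5·10 + 1·49 = 99.
  From (x_3, y_3) = (485, 99): x_4 = 5·485 + 24·1·99 = 4801; y_4 = 5·99 + 1·485 = 980.
  From (x_4, y_4) = (4801, 980): x_5 = 5·4801 + 24·1·980 = 47525; y_5 = 5·980 + 1·4801 = 9701.
  From (x_5, y_5) = (47525, 9701): x_6 = 5·47525 + 24·1·9701 = 470449; y_6 = 5·9701 + 1·47525 = 96030.
  From (x_6, y_6) = (470449, 96030): x_7 = 5·470449 + 24·1·96030 = 4656965; y_7 = 5·96030 + 1·470449 = 950599.
Step 3: Verify x_7² - 24·y_7² = 21687323011225 - 21687323011224 = 1 (should be 1). ✓

(x_1, y_1) = (5, 1); (x_7, y_7) = (4656965, 950599).


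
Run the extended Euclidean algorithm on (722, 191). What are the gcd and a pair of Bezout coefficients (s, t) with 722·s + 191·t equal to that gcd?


Euclidean algorithm on (722, 191) — divide until remainder is 0:
  722 = 3 · 191 + 149
  191 = 1 · 149 + 42
  149 = 3 · 42 + 23
  42 = 1 · 23 + 19
  23 = 1 · 19 + 4
  19 = 4 · 4 + 3
  4 = 1 · 3 + 1
  3 = 3 · 1 + 0
gcd(722, 191) = 1.
Track Bezout coefficients alongside the remainders: start with r₀ = 722 = a·1 + b·0 (s = 1, t = 0) and r₁ = 191 = a·0 + b·1 (s = 0, t = 1); each new remainder r_{k+1} = r_{k-1} − q_k·r_k inherits s_{k+1} = s_{k-1} − q_k·s_k, t_{k+1} = t_{k-1} − q_k·t_k, so r_k = a·s_k + b·t_k at every step:
  q = 3: r = 149, s = 1 − 3·0 = 1, t = 0 − 3·1 = -3  (check: 722·1 + 191·(-3) = 149)
  q = 1: r = 42, s = 0 − 1·1 = -1, t = 1 − 1·(-3) = 4  (check: 722·(-1) + 191·4 = 42)
  q = 3: r = 23, s = 1 − 3·(-1) = 4, t = -3 − 3·4 = -15  (check: 722·4 + 191·(-15) = 23)
  q = 1: r = 19, s = -1 − 1·4 = -5, t = 4 − 1·(-15) = 19  (check: 722·(-5) + 191·19 = 19)
  q = 1: r = 4, s = 4 − 1·(-5) = 9, t = -15 − 1·19 = -34  (check: 722·9 + 191·(-34) = 4)
  q = 4: r = 3, s = -5 − 4·9 = -41, t = 19 − 4·(-34) = 155  (check: 722·(-41) + 191·155 = 3)
  q = 1: r = 1, s = 9 − 1·(-41) = 50, t = -34 − 1·155 = -189  (check: 722·50 + 191·(-189) = 1)
The row with r = 1 (the gcd) gives the Bezout coefficients s = 50, t = -189.
Result: 722 · (50) + 191 · (-189) = 1.

gcd(722, 191) = 1; s = 50, t = -189 (check: 722·50 + 191·(-189) = 1).


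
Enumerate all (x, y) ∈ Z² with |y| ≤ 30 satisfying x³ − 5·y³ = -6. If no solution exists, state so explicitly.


The equation is x³ - 5y³ = -6. For fixed y, x³ = 5·y³ − 6, so a solution requires the RHS to be a perfect cube.
Strategy: iterate y from -30 to 30, compute RHS = 5·y³ − 6, and check whether it is a (positive or negative) perfect cube.
Check small values of y:
  y = 0: RHS = -6 is not a perfect cube.
  y = 1: RHS = -1 = (-1)³ ⇒ x = -1 works.
  y = -1: RHS = -11 is not a perfect cube.
  y = 2: RHS = 34 is not a perfect cube.
  y = -2: RHS = -46 is not a perfect cube.
  y = 3: RHS = 129 is not a perfect cube.
  y = -3: RHS = -141 is not a perfect cube.
Continuing the search up to |y| = 30 finds no further solutions beyond those listed.
Collected solutions: (-1, 1).

Solutions (with |y| ≤ 30): (-1, 1).


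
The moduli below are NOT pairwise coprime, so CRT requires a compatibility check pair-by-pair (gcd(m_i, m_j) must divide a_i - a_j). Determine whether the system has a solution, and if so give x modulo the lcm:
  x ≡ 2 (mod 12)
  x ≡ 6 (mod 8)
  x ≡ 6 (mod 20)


Moduli 12, 8, 20 are not pairwise coprime, so CRT works modulo lcm(m_i) when all pairwise compatibility conditions hold.
Pairwise compatibility: gcd(m_i, m_j) must divide a_i - a_j for every pair.
Merge one congruence at a time:
  Start: x ≡ 2 (mod 12).
  Combine with x ≡ 6 (mod 8): gcd(12, 8) = 4; 6 - 2 = 4, which IS divisible by 4, so compatible.
    Write x = 2 + 12·t and substitute into x ≡ 6 (mod 8): 12·t ≡ 6 − 2 = 4 (mod 8).
    Divide the congruence (and modulus) by g = 4: 3·t ≡ 1 (mod 2).
    Reduce coefficients mod 2: 1·t ≡ 1 (mod 2).
    So t ≡ 1 (mod 2).
    Then x = 2 + 12·1 = 14, valid modulo lcm(12, 8) = 24: x ≡ 14 (mod 24).
  Combine with x ≡ 6 (mod 20): gcd(24, 20) = 4; 6 - 14 = -8, which IS divisible by 4, so compatible.
    Write x = 14 + 24·t and substitute into x ≡ 6 (mod 20): 24·t ≡ 6 − 14 = -8 (mod 20).
    Divide the congruence (and modulus) by g = 4: 6·t ≡ -2 (mod 5).
    Reduce coefficients mod 5: 1·t ≡ 3 (mod 5).
    So t ≡ 3 (mod 5).
    Then x = 14 + 24·3 = 86, valid modulo lcm(24, 20) = 120: x ≡ 86 (mod 120).
Verify: 86 mod 12 = 2, 86 mod 8 = 6, 86 mod 20 = 6.

x ≡ 86 (mod 120).


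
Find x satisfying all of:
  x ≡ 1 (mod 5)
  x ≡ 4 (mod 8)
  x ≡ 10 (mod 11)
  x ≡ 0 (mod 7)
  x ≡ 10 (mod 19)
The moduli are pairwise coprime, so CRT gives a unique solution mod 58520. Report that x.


Product of moduli M = 5 · 8 · 11 · 7 · 19 = 58520.
Merge one congruence at a time:
  Start: x ≡ 1 (mod 5).
  Combine with x ≡ 4 (mod 8); new modulus lcm = 40.
    Write x = 1 + 5·t and substitute into x ≡ 4 (mod 8): 5·t ≡ 4 − 1 = 3 (mod 8).
    The inverse of 5 mod 8 is 5 (since 5·5 = 25 = 3·8 + 1), so t ≡ 5·3 = 15 ≡ 7 (mod 8).
    Then x = 1 + 5·7 = 36, valid modulo lcm(5, 8) = 40: x ≡ 36 (mod 40).
  Combine with x ≡ 10 (mod 11); new modulus lcm = 440.
    Write x = 36 + 40·t and substitute into x ≡ 10 (mod 11): 40·t ≡ 10 − 36 = -26 (mod 11).
    Reduce coefficients mod 11: 7·t ≡ 7 (mod 11).
    The inverse of 7 mod 11 is 8 (since 7·8 = 56 = 5·11 + 1), so t ≡ 8·7 = 56 ≡ 1 (mod 11).
    Then x = 36 + 40·1 = 76, valid modulo lcm(40, 11) = 440: x ≡ 76 (mod 440).
  Combine with x ≡ 0 (mod 7); new modulus lcm = 3080.
    Write x = 76 + 440·t and substitute into x ≡ 0 (mod 7): 440·t ≡ 0 − 76 = -76 (mod 7).
    Reduce coefficients mod 7: 6·t ≡ 1 (mod 7).
    The inverse of 6 mod 7 is 6 (since 6·6 = 36 = 5·7 + 1), so t ≡ 6·1 = 6 ≡ 6 (mod 7).
    Then x = 76 + 440·6 = 2716, valid modulo lcm(440, 7) = 3080: x ≡ 2716 (mod 3080).
  Combine with x ≡ 10 (mod 19); new modulus lcm = 58520.
    Write x = 2716 + 3080·t and substitute into x ≡ 10 (mod 19): 3080·t ≡ 10 − 2716 = -2706 (mod 19).
    Reduce coefficients mod 19: 2·t ≡ 11 (mod 19).
    The inverse of 2 mod 19 is 10 (since 2·10 = 20 = 1·19 + 1), so t ≡ 10·11 = 110 ≡ 15 (mod 19).
    Then x = 2716 + 3080·15 = 48916, valid modulo lcm(3080, 19) = 58520: x ≡ 48916 (mod 58520).
Verify against each original: 48916 mod 5 = 1, 48916 mod 8 = 4, 48916 mod 11 = 10, 48916 mod 7 = 0, 48916 mod 19 = 10.

x ≡ 48916 (mod 58520).


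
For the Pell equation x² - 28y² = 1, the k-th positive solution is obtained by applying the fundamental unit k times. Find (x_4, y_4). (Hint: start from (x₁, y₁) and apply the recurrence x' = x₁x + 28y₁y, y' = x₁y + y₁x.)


Step 1: Find the fundamental solution (x₁, y₁) of x² - 28y² = 1.
  Expand √28 as a continued fraction. a₀ = ⌊√28⌋ = 5; iterate m_{k+1} = d_k·a_k − m_k, d_{k+1} = (28 − m_{k+1}²)/d_k, a_{k+1} = ⌊(a₀ + m_{k+1})/d_{k+1}⌋ (starting m₀ = 0, d₀ = 1), with convergents p_k = a_k·p_{k-1} + p_{k-2}, q_k = a_k·q_{k-1} + q_{k-2} (p₋₁ = 1, q₋₁ = 0):
  k = 0: a₀ = 5; p₀/q₀ = 5/1; p₀² − 28·q₀² = 25 − 28 = -3.
  k = 1: m = 5, d = 3, a = ⌊(5 + 5)/3⌋ = 3; p/q = (3·5 + 1)/(3·1 + 0) = 16/3; p² − 28·q² = 256 − 252 = 4.
  k = 2: m = 4, d = 4, a = ⌊(5 + 4)/4⌋ = 2; p/q = (2·16 + 5)/(2·3 + 1) = 37/7; p² − 28·q² = 1369 − 1372 = -3.
  k = 3: m = 4, d = 3, a = ⌊(5 + 4)/3⌋ = 3; p/q = (3·37 + 16)/(3·7 + 3) = 127/24; p² − 28·q² = 16129 − 16128 = 1.
  The first convergent with p² − 28·q² = 1 gives the fundamental solution (x₁, y₁) = (127, 24).
Step 2: Apply the recurrence (x_{n+1}, y_{n+1}) = (x₁x_n + 28y₁y_n, x₁y_n + y₁x_n) repeatedly.
  From (x_1, y_1) = (127, 24): x_2 = 127·127 + 28·24·24 = 32257; y_2 = 127·24 + 24·127 = 6096.
  From (x_2, y_2) = (32257, 6096): x_3 = 127·32257 + 28·24·6096 = 8193151; y_3 = 127·6096 + 24·32257 = 1548360.
  From (x_3, y_3) = (8193151, 1548360): x_4 = 127·8193151 + 28·24·1548360 = 2081028097; y_4 = 127·1548360 + 24·8193151 = 393277344.
Step 3: Verify x_4² - 28·y_4² = 4330677940503441409 - 4330677940503441408 = 1 (should be 1). ✓

(x_1, y_1) = (127, 24); (x_4, y_4) = (2081028097, 393277344).


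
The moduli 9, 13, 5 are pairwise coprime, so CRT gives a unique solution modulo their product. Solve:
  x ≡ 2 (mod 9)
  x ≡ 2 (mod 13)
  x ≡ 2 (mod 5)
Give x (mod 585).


Moduli 9, 13, 5 are pairwise coprime; by CRT there is a unique solution modulo M = 9 · 13 · 5 = 585.
Solve pairwise, accumulating the modulus:
  Start with x ≡ 2 (mod 9).
  Combine with x ≡ 2 (mod 13): since gcd(9, 13) = 1, we get a unique residue mod 117.
    Write x = 2 + 9·t and substitute into x ≡ 2 (mod 13): 9·t ≡ 2 − 2 = 0 (mod 13).
    The inverse of 9 mod 13 is 3 (since 9·3 = 27 = 2·13 + 1), so t ≡ 3·0 = 0 ≡ 0 (mod 13).
    Then x = 2 + 9·0 = 2, valid modulo lcm(9, 13) = 117: x ≡ 2 (mod 117).
  Combine with x ≡ 2 (mod 5): since gcd(117, 5) = 1, we get a unique residue mod 585.
    Write x = 2 + 117·t and substitute into x ≡ 2 (mod 5): 117·t ≡ 2 − 2 = 0 (mod 5).
    Reduce coefficients mod 5: 2·t ≡ 0 (mod 5).
    The inverse of 2 mod 5 is 3 (since 2·3 = 6 = 1·5 + 1), so t ≡ 3·0 = 0 ≡ 0 (mod 5).
    Then x = 2 + 117·0 = 2, valid modulo lcm(117, 5) = 585: x ≡ 2 (mod 585).
Verify: 2 mod 9 = 2 ✓, 2 mod 13 = 2 ✓, 2 mod 5 = 2 ✓.

x ≡ 2 (mod 585).


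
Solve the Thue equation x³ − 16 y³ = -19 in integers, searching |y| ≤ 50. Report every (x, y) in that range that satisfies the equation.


The equation is x³ - 16y³ = -19. For fixed y, x³ = 16·y³ − 19, so a solution requires the RHS to be a perfect cube.
Strategy: iterate y from -50 to 50, compute RHS = 16·y³ − 19, and check whether it is a (positive or negative) perfect cube.
Check small values of y:
  y = 0: RHS = -19 is not a perfect cube.
  y = 1: RHS = -3 is not a perfect cube.
  y = -1: RHS = -35 is not a perfect cube.
  y = 2: RHS = 109 is not a perfect cube.
  y = -2: RHS = -147 is not a perfect cube.
  y = 3: RHS = 413 is not a perfect cube.
  y = -3: RHS = -451 is not a perfect cube.
Continuing the search up to |y| = 50 finds no solutions either.
No (x, y) in the scanned range satisfies the equation.

No integer solutions with |y| ≤ 50.


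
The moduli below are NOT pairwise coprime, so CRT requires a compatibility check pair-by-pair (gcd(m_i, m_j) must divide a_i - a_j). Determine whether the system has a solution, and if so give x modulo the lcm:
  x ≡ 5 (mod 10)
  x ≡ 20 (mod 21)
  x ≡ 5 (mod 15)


Moduli 10, 21, 15 are not pairwise coprime, so CRT works modulo lcm(m_i) when all pairwise compatibility conditions hold.
Pairwise compatibility: gcd(m_i, m_j) must divide a_i - a_j for every pair.
Merge one congruence at a time:
  Start: x ≡ 5 (mod 10).
  Combine with x ≡ 20 (mod 21): gcd(10, 21) = 1; 20 - 5 = 15, which IS divisible by 1, so compatible.
    Write x = 5 + 10·t and substitute into x ≡ 20 (mod 21): 10·t ≡ 20 − 5 = 15 (mod 21).
    The inverse of 10 mod 21 is 19 (since 10·19 = 190 = 9·21 + 1), so t ≡ 19·15 = 285 ≡ 12 (mod 21).
    Then x = 5 + 10·12 = 125, valid modulo lcm(10, 21) = 210: x ≡ 125 (mod 210).
  Combine with x ≡ 5 (mod 15): gcd(210, 15) = 15; 5 - 125 = -120, which IS divisible by 15, so compatible.
    Write x = 125 + 210·t and substitute into x ≡ 5 (mod 15): 210·t ≡ 5 − 125 = -120 (mod 15).
    Divide the congruence (and modulus) by g = 15: 14·t ≡ -8 (mod 1).
    Modulo 1 every t works; take t = 0.
    Then x = 125 + 210·0 = 125, valid modulo lcm(210, 15) = 210: x ≡ 125 (mod 210).
Verify: 125 mod 10 = 5, 125 mod 21 = 20, 125 mod 15 = 5.

x ≡ 125 (mod 210).


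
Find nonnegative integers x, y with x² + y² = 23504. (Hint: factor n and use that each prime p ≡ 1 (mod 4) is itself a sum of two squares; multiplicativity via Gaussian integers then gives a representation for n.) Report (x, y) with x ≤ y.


Step 1: Factor n = 23504 = 2^4 · 13 · 113.
Step 2: Check the mod-4 condition on each prime factor: 2 = 2 (special); 13 ≡ 1 (mod 4), exponent 1; 113 ≡ 1 (mod 4), exponent 1.
All primes ≡ 3 (mod 4) appear to even exponent (or don't appear), so by the two-squares theorem n IS expressible as a sum of two squares.
Step 3: Build a representation. Group n = k² · m with k = 4 and m = 13 · 113 = 1469 (a product of primes ≡ 1 (mod 4)); a representation of m scales to one of n via (k·x)² + (k·y)² = k²(x² + y²). Each prime p ≡ 1 (mod 4) is itself a sum of two squares; find a² by testing p − a² for a perfect square:
  13: 13 − 1² = 12, 13 − 2² = 9 = 3² ⇒ 13 = 2² + 3².
  113: 113 − 1² = 112, 113 − 2² = 109, 113 − 3² = 104, 113 − 4² = 97, 113 − 5² = 88, 113 − 6² = 77, 113 − 7² = 64 = 8² ⇒ 113 = 7² + 8².
  Combine using the Brahmagupta–Fibonacci identity (a² + b²)(c² + d²) = (ac − bd)² + (ad + bc)² = (ac + bd)² + (ad − bc)²:
  13 · 113 = 1469: from (2² + 3²)(7² + 8²), take (2·7 − 3·8, 2·8 + 3·7) = (14 − 24, 16 + 21) = (-10, 37); dropping signs (only squares matter) gives (10, 37); check 10² + 37² = 100 + 1369 = 1469 ✓.
  Scale by k = 4: (4·10, 4·37) = (40, 148).
Step 4: Order so x ≤ y and verify: 40² + 148² = 1600 + 21904 = 23504 = n. ✓

n = 23504 = 40² + 148² (one valid representation with x ≤ y).


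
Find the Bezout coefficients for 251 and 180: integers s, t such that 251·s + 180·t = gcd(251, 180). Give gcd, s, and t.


Euclidean algorithm on (251, 180) — divide until remainder is 0:
  251 = 1 · 180 + 71
  180 = 2 · 71 + 38
  71 = 1 · 38 + 33
  38 = 1 · 33 + 5
  33 = 6 · 5 + 3
  5 = 1 · 3 + 2
  3 = 1 · 2 + 1
  2 = 2 · 1 + 0
gcd(251, 180) = 1.
Track Bezout coefficients alongside the remainders: start with r₀ = 251 = a·1 + b·0 (s = 1, t = 0) and r₁ = 180 = a·0 + b·1 (s = 0, t = 1); each new remainder r_{k+1} = r_{k-1} − q_k·r_k inherits s_{k+1} = s_{k-1} − q_k·s_k, t_{k+1} = t_{k-1} − q_k·t_k, so r_k = a·s_k + b·t_k at every step:
  q = 1: r = 71, s = 1 − 1·0 = 1, t = 0 − 1·1 = -1  (check: 251·1 + 180·(-1) = 71)
  q = 2: r = 38, s = 0 − 2·1 = -2, t = 1 − 2·(-1) = 3  (check: 251·(-2) + 180·3 = 38)
  q = 1: r = 33, s = 1 − 1·(-2) = 3, t = -1 − 1·3 = -4  (check: 251·3 + 180·(-4) = 33)
  q = 1: r = 5, s = -2 − 1·3 = -5, t = 3 − 1·(-4) = 7  (check: 251·(-5) + 180·7 = 5)
  q = 6: r = 3, s = 3 − 6·(-5) = 33, t = -4 − 6·7 = -46  (check: 251·33 + 180·(-46) = 3)
  q = 1: r = 2, s = -5 − 1·33 = -38, t = 7 − 1·(-46) = 53  (check: 251·(-38) + 180·53 = 2)
  q = 1: r = 1, s = 33 − 1·(-38) = 71, t = -46 − 1·53 = -99  (check: 251·71 + 180·(-99) = 1)
The row with r = 1 (the gcd) gives the Bezout coefficients s = 71, t = -99.
Result: 251 · (71) + 180 · (-99) = 1.

gcd(251, 180) = 1; s = 71, t = -99 (check: 251·71 + 180·(-99) = 1).


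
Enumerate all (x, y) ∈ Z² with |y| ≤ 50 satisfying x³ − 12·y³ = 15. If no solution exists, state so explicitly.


The equation is x³ - 12y³ = 15. For fixed y, x³ = 12·y³ + 15, so a solution requires the RHS to be a perfect cube.
Strategy: iterate y from -50 to 50, compute RHS = 12·y³ + 15, and check whether it is a (positive or negative) perfect cube.
Check small values of y:
  y = 0: RHS = 15 is not a perfect cube.
  y = 1: RHS = 27 = (3)³ ⇒ x = 3 works.
  y = -1: RHS = 3 is not a perfect cube.
  y = 2: RHS = 111 is not a perfect cube.
  y = -2: RHS = -81 is not a perfect cube.
  y = 3: RHS = 339 is not a perfect cube.
  y = -3: RHS = -309 is not a perfect cube.
Continuing the search up to |y| = 50 finds no further solutions beyond those listed.
Collected solutions: (3, 1).

Solutions (with |y| ≤ 50): (3, 1).


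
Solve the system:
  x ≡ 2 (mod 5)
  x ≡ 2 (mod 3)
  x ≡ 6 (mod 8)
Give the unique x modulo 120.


Moduli 5, 3, 8 are pairwise coprime; by CRT there is a unique solution modulo M = 5 · 3 · 8 = 120.
Solve pairwise, accumulating the modulus:
  Start with x ≡ 2 (mod 5).
  Combine with x ≡ 2 (mod 3): since gcd(5, 3) = 1, we get a unique residue mod 15.
    Write x = 2 + 5·t and substitute into x ≡ 2 (mod 3): 5·t ≡ 2 − 2 = 0 (mod 3).
    Reduce coefficients mod 3: 2·t ≡ 0 (mod 3).
    The inverse of 2 mod 3 is 2 (since 2·2 = 4 = 1·3 + 1), so t ≡ 2·0 = 0 ≡ 0 (mod 3).
    Then x = 2 + 5·0 = 2, valid modulo lcm(5, 3) = 15: x ≡ 2 (mod 15).
  Combine with x ≡ 6 (mod 8): since gcd(15, 8) = 1, we get a unique residue mod 120.
    Write x = 2 + 15·t and substitute into x ≡ 6 (mod 8): 15·t ≡ 6 − 2 = 4 (mod 8).
    Reduce coefficients mod 8: 7·t ≡ 4 (mod 8).
    The inverse of 7 mod 8 is 7 (since 7·7 = 49 = 6·8 + 1), so t ≡ 7·4 = 28 ≡ 4 (mod 8).
    Then x = 2 + 15·4 = 62, valid modulo lcm(15, 8) = 120: x ≡ 62 (mod 120).
Verify: 62 mod 5 = 2 ✓, 62 mod 3 = 2 ✓, 62 mod 8 = 6 ✓.

x ≡ 62 (mod 120).


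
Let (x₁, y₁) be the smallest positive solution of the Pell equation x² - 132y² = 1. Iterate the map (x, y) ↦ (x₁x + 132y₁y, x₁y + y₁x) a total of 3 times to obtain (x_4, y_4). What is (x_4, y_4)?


Step 1: Find the fundamental solution (x₁, y₁) of x² - 132y² = 1.
  Expand √132 as a continued fraction. a₀ = ⌊√132⌋ = 11; iterate m_{k+1} = d_k·a_k − m_k, d_{k+1} = (132 − m_{k+1}²)/d_k, a_{k+1} = ⌊(a₀ + m_{k+1})/d_{k+1}⌋ (starting m₀ = 0, d₀ = 1), with convergents p_k = a_k·p_{k-1} + p_{k-2}, q_k = a_k·q_{k-1} + q_{k-2} (p₋₁ = 1, q₋₁ = 0):
  k = 0: a₀ = 11; p₀/q₀ = 11/1; p₀² − 132·q₀² = 121 − 132 = -11.
  k = 1: m = 11, d = 11, a = ⌊(11 + 11)/11⌋ = 2; p/q = (2·11 + 1)/(2·1 + 0) = 23/2; p² − 132·q² = 529 − 528 = 1.
  The first convergent with p² − 132·q² = 1 gives the fundamental solution (x₁, y₁) = (23, 2).
Step 2: Apply the recurrence (x_{n+1}, y_{n+1}) = (x₁x_n + 132y₁y_n, x₁y_n + y₁x_n) repeatedly.
  From (x_1, y_1) = (23, 2): x_2 = 23·23 + 132·2·2 = 1057; y_2 = 23·2 + 2·23 = 92.
  From (x_2, y_2) = (1057, 92): x_3 = 23·1057 + 132·2·92 = 48599; y_3 = 23·92 + 2·1057 = 4230.
  From (x_3, y_3) = (48599, 4230): x_4 = 23·48599 + 132·2·4230 = 2234497; y_4 = 23·4230 + 2·48599 = 194488.
Step 3: Verify x_4² - 132·y_4² = 4992976843009 - 4992976843008 = 1 (should be 1). ✓

(x_1, y_1) = (23, 2); (x_4, y_4) = (2234497, 194488).


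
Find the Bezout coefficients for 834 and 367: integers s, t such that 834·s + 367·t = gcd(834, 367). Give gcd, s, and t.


Euclidean algorithm on (834, 367) — divide until remainder is 0:
  834 = 2 · 367 + 100
  367 = 3 · 100 + 67
  100 = 1 · 67 + 33
  67 = 2 · 33 + 1
  33 = 33 · 1 + 0
gcd(834, 367) = 1.
Track Bezout coefficients alongside the remainders: start with r₀ = 834 = a·1 + b·0 (s = 1, t = 0) and r₁ = 367 = a·0 + b·1 (s = 0, t = 1); each new remainder r_{k+1} = r_{k-1} − q_k·r_k inherits s_{k+1} = s_{k-1} − q_k·s_k, t_{k+1} = t_{k-1} − q_k·t_k, so r_k = a·s_k + b·t_k at every step:
  q = 2: r = 100, s = 1 − 2·0 = 1, t = 0 − 2·1 = -2  (check: 834·1 + 367·(-2) = 100)
  q = 3: r = 67, s = 0 − 3·1 = -3, t = 1 − 3·(-2) = 7  (check: 834·(-3) + 367·7 = 67)
  q = 1: r = 33, s = 1 − 1·(-3) = 4, t = -2 − 1·7 = -9  (check: 834·4 + 367·(-9) = 33)
  q = 2: r = 1, s = -3 − 2·4 = -11, t = 7 − 2·(-9) = 25  (check: 834·(-11) + 367·25 = 1)
The row with r = 1 (the gcd) gives the Bezout coefficients s = -11, t = 25.
Result: 834 · (-11) + 367 · (25) = 1.

gcd(834, 367) = 1; s = -11, t = 25 (check: 834·(-11) + 367·25 = 1).


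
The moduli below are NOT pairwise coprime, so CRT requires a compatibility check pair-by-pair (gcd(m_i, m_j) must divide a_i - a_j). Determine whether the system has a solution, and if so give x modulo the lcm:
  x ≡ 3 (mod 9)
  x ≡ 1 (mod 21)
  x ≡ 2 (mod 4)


Moduli 9, 21, 4 are not pairwise coprime, so CRT works modulo lcm(m_i) when all pairwise compatibility conditions hold.
Pairwise compatibility: gcd(m_i, m_j) must divide a_i - a_j for every pair.
Merge one congruence at a time:
  Start: x ≡ 3 (mod 9).
  Combine with x ≡ 1 (mod 21): gcd(9, 21) = 3, and 1 - 3 = -2 is NOT divisible by 3.
    ⇒ system is inconsistent (no integer solution).

No solution (the system is inconsistent).


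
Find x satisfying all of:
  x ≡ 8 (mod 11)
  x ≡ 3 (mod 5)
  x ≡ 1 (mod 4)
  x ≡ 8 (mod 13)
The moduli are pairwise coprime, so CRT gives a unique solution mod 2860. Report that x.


Product of moduli M = 11 · 5 · 4 · 13 = 2860.
Merge one congruence at a time:
  Start: x ≡ 8 (mod 11).
  Combine with x ≡ 3 (mod 5); new modulus lcm = 55.
    Write x = 8 + 11·t and substitute into x ≡ 3 (mod 5): 11·t ≡ 3 − 8 = -5 (mod 5).
    Reduce coefficients mod 5: 1·t ≡ 0 (mod 5).
    So t ≡ 0 (mod 5).
    Then x = 8 + 11·0 = 8, valid modulo lcm(11, 5) = 55: x ≡ 8 (mod 55).
  Combine with x ≡ 1 (mod 4); new modulus lcm = 220.
    Write x = 8 + 55·t and substitute into x ≡ 1 (mod 4): 55·t ≡ 1 − 8 = -7 (mod 4).
    Reduce coefficients mod 4: 3·t ≡ 1 (mod 4).
    The inverse of 3 mod 4 is 3 (since 3·3 = 9 = 2·4 + 1), so t ≡ 3·1 = 3 ≡ 3 (mod 4).
    Then x = 8 + 55·3 = 173, valid modulo lcm(55, 4) = 220: x ≡ 173 (mod 220).
  Combine with x ≡ 8 (mod 13); new modulus lcm = 2860.
    Write x = 173 + 220·t and substitute into x ≡ 8 (mod 13): 220·t ≡ 8 − 173 = -165 (mod 13).
    Reduce coefficients mod 13: 12·t ≡ 4 (mod 13).
    The inverse of 12 mod 13 is 12 (since 12·12 = 144 = 11·13 + 1), so t ≡ 12·4 = 48 ≡ 9 (mod 13).
    Then x = 173 + 220·9 = 2153, valid modulo lcm(220, 13) = 2860: x ≡ 2153 (mod 2860).
Verify against each original: 2153 mod 11 = 8, 2153 mod 5 = 3, 2153 mod 4 = 1, 2153 mod 13 = 8.

x ≡ 2153 (mod 2860).


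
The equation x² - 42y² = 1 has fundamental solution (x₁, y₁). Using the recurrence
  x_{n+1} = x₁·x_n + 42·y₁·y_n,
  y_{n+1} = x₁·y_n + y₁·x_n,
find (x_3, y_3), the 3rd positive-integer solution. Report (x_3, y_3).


Step 1: Find the fundamental solution (x₁, y₁) of x² - 42y² = 1.
  Expand √42 as a continued fraction. a₀ = ⌊√42⌋ = 6; iterate m_{k+1} = d_k·a_k − m_k, d_{k+1} = (42 − m_{k+1}²)/d_k, a_{k+1} = ⌊(a₀ + m_{k+1})/d_{k+1}⌋ (starting m₀ = 0, d₀ = 1), with convergents p_k = a_k·p_{k-1} + p_{k-2}, q_k = a_k·q_{k-1} + q_{k-2} (p₋₁ = 1, q₋₁ = 0):
  k = 0: a₀ = 6; p₀/q₀ = 6/1; p₀² − 42·q₀² = 36 − 42 = -6.
  k = 1: m = 6, d = 6, a = ⌊(6 + 6)/6⌋ = 2; p/q = (2·6 + 1)/(2·1 + 0) = 13/2; p² − 42·q² = 169 − 168 = 1.
  The first convergent with p² − 42·q² = 1 gives the fundamental solution (x₁, y₁) = (13, 2).
Step 2: Apply the recurrence (x_{n+1}, y_{n+1}) = (x₁x_n + 42y₁y_n, x₁y_n + y₁x_n) repeatedly.
  From (x_1, y_1) = (13, 2): x_2 = 13·13 + 42·2·2 = 337; y_2 = 13·2 + 2·13 = 52.
  From (x_2, y_2) = (337, 52): x_3 = 13·337 + 42·2·52 = 8749; y_3 = 13·52 + 2·337 = 1350.
Step 3: Verify x_3² - 42·y_3² = 76545001 - 76545000 = 1 (should be 1). ✓

(x_1, y_1) = (13, 2); (x_3, y_3) = (8749, 1350).


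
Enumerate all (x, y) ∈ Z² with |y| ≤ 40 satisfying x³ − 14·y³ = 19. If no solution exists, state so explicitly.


The equation is x³ - 14y³ = 19. For fixed y, x³ = 14·y³ + 19, so a solution requires the RHS to be a perfect cube.
Strategy: iterate y from -40 to 40, compute RHS = 14·y³ + 19, and check whether it is a (positive or negative) perfect cube.
Check small values of y:
  y = 0: RHS = 19 is not a perfect cube.
  y = 1: RHS = 33 is not a perfect cube.
  y = -1: RHS = 5 is not a perfect cube.
  y = 2: RHS = 131 is not a perfect cube.
  y = -2: RHS = -93 is not a perfect cube.
  y = 3: RHS = 397 is not a perfect cube.
  y = -3: RHS = -359 is not a perfect cube.
Continuing the search up to |y| = 40 finds no solutions either.
No (x, y) in the scanned range satisfies the equation.

No integer solutions with |y| ≤ 40.


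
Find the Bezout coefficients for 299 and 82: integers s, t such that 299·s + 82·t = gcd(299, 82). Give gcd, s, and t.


Euclidean algorithm on (299, 82) — divide until remainder is 0:
  299 = 3 · 82 + 53
  82 = 1 · 53 + 29
  53 = 1 · 29 + 24
  29 = 1 · 24 + 5
  24 = 4 · 5 + 4
  5 = 1 · 4 + 1
  4 = 4 · 1 + 0
gcd(299, 82) = 1.
Track Bezout coefficients alongside the remainders: start with r₀ = 299 = a·1 + b·0 (s = 1, t = 0) and r₁ = 82 = a·0 + b·1 (s = 0, t = 1); each new remainder r_{k+1} = r_{k-1} − q_k·r_k inherits s_{k+1} = s_{k-1} − q_k·s_k, t_{k+1} = t_{k-1} − q_k·t_k, so r_k = a·s_k + b·t_k at every step:
  q = 3: r = 53, s = 1 − 3·0 = 1, t = 0 − 3·1 = -3  (check: 299·1 + 82·(-3) = 53)
  q = 1: r = 29, s = 0 − 1·1 = -1, t = 1 − 1·(-3) = 4  (check: 299·(-1) + 82·4 = 29)
  q = 1: r = 24, s = 1 − 1·(-1) = 2, t = -3 − 1·4 = -7  (check: 299·2 + 82·(-7) = 24)
  q = 1: r = 5, s = -1 − 1·2 = -3, t = 4 − 1·(-7) = 11  (check: 299·(-3) + 82·11 = 5)
  q = 4: r = 4, s = 2 − 4·(-3) = 14, t = -7 − 4·11 = -51  (check: 299·14 + 82·(-51) = 4)
  q = 1: r = 1, s = -3 − 1·14 = -17, t = 11 − 1·(-51) = 62  (check: 299·(-17) + 82·62 = 1)
The row with r = 1 (the gcd) gives the Bezout coefficients s = -17, t = 62.
Result: 299 · (-17) + 82 · (62) = 1.

gcd(299, 82) = 1; s = -17, t = 62 (check: 299·(-17) + 82·62 = 1).
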